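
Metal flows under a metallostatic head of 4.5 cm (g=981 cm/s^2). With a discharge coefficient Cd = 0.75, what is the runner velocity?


Formula: v = Cd * sqrt(2 * g * h)  (Torricelli with discharge coefficient)
2*g*h = 2 * 981 * 4.5 = 8829.0 cm^2/s^2
sqrt(8829.0) = 93.96276 cm/s
v = 0.75 * 93.96276 = 70.4721 cm/s


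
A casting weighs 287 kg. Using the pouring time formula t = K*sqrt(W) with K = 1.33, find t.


Formula: t = K * sqrt(W)
sqrt(W) = sqrt(287) = 16.94107
t = 1.33 * 16.94107 = 22.5316 s

22.5316 s


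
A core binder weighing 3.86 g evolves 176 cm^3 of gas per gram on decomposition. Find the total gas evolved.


Formula: V_gas = W_binder * gas_evolution_rate
V = 3.86 g * 176 cm^3/g = 679.3600 cm^3


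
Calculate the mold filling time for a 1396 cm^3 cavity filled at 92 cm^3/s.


Formula: t_fill = V_mold / Q_flow
t = 1396 cm^3 / 92 cm^3/s = 15.1739 s

Answer: 15.1739 s


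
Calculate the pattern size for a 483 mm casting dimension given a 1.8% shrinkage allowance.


Formula: L_pattern = L_casting * (1 + shrinkage_rate/100)
Shrinkage factor = 1 + 1.8/100 = 1.018
L_pattern = 483 mm * 1.018 = 491.6940 mm

Answer: 491.6940 mm


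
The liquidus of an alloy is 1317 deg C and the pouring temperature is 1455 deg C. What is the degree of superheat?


Formula: Superheat = T_pour - T_melt
Superheat = 1455 - 1317 = 138 deg C


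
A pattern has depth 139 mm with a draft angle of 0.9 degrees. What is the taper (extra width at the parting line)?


Formula: taper = depth * tan(draft_angle)
tan(0.9 deg) = 0.0157093
taper = 139 mm * 0.0157093 = 2.1836 mm


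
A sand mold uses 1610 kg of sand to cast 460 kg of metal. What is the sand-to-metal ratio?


Formula: Sand-to-Metal Ratio = W_sand / W_metal
Ratio = 1610 kg / 460 kg = 3.5000

Final answer: 3.5000


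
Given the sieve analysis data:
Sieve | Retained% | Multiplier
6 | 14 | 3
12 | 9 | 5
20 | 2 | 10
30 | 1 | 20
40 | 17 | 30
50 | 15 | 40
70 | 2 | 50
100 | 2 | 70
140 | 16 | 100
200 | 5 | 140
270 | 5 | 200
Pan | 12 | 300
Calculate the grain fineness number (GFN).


Formula: GFN = sum(pct * multiplier) / sum(pct)
sum(pct * multiplier) = 8377
sum(pct) = 100
GFN = 8377 / 100 = 83.77

83.77


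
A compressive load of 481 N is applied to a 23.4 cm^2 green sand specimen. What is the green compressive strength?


Formula: Compressive Strength = Force / Area
Strength = 481 N / 23.4 cm^2 = 20.5556 N/cm^2

20.5556 N/cm^2


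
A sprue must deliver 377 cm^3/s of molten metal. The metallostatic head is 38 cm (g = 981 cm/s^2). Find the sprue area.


Formula: v = sqrt(2*g*h), A = Q/v
Velocity: v = sqrt(2 * 981 * 38) = sqrt(74556) = 273.0494 cm/s
Sprue area: A = Q / v = 377 / 273.0494 = 1.3807 cm^2

Final answer: 1.3807 cm^2


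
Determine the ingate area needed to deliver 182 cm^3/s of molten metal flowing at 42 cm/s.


Formula: A_ingate = Q / v  (continuity equation)
A = 182 cm^3/s / 42 cm/s = 4.3333 cm^2


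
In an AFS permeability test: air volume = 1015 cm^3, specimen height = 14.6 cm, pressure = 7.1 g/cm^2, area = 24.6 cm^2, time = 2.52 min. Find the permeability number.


Formula: Permeability Number P = (V * H) / (p * A * t)
Numerator: V * H = 1015 * 14.6 = 14819.0
Denominator: p * A * t = 7.1 * 24.6 * 2.52 = 440.1432
P = 14819.0 / 440.1432 = 33.6686

33.6686


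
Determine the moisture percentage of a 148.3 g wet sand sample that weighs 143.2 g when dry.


Formula: MC = (W_wet - W_dry) / W_wet * 100
Water mass = 148.3 - 143.2 = 5.1 g
MC = 5.1 / 148.3 * 100 = 3.4390%

Final answer: 3.4390%


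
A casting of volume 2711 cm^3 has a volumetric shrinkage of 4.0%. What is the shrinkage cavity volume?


Formula: V_shrink = V_casting * shrinkage_pct / 100
V_shrink = 2711 cm^3 * 4.0 / 100 = 108.4400 cm^3

Final answer: 108.4400 cm^3


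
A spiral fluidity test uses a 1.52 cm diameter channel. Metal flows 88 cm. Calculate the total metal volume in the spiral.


Formula: V = pi * (d/2)^2 * L  (cylinder volume)
Radius = 1.52/2 = 0.76 cm
V = pi * 0.76^2 * 88 = 159.6834 cm^3


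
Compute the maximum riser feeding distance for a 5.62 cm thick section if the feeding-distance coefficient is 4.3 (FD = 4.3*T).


Formula: FD = 4.3 * T  (riser feeding-distance rule)
FD = 4.3 * 5.62 cm = 24.1660 cm

24.1660 cm


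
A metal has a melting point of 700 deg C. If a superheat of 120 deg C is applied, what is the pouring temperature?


Formula: T_pour = T_melt + Superheat
T_pour = 700 + 120 = 820 deg C

820 deg C


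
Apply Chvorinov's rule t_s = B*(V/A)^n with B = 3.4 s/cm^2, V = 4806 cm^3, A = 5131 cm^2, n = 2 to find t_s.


Formula: t_s = B * (V/A)^n  (Chvorinov's rule, n=2)
Modulus M = V/A = 4806/5131 = 0.936660 cm
M^2 = 0.936660^2 = 0.877332 cm^2
t_s = 3.4 * 0.877332 = 2.9829 s


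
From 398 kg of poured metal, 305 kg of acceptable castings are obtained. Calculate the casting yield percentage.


Formula: Casting Yield = (W_good / W_total) * 100
Yield = (305 kg / 398 kg) * 100 = 76.6332%

Final answer: 76.6332%


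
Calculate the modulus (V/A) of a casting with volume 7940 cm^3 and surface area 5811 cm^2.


Formula: Casting Modulus M = V / A
M = 7940 cm^3 / 5811 cm^2 = 1.3664 cm

Answer: 1.3664 cm


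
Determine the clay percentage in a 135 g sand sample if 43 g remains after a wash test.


Formula: Clay% = (W_total - W_washed) / W_total * 100
Clay mass = 135 - 43 = 92 g
Clay% = 92 / 135 * 100 = 68.1481%

68.1481%


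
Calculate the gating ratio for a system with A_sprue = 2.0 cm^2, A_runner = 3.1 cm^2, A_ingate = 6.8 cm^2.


Sprue:Runner:Ingate = 1 : 3.1/2.0 : 6.8/2.0 = 1:1.55:3.40

1:1.55:3.40


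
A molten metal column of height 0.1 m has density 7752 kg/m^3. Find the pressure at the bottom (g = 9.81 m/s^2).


Formula: P = rho * g * h
rho * g = 7752 * 9.81 = 76047.12 N/m^3
P = 76047.12 * 0.1 = 7604.7120 Pa


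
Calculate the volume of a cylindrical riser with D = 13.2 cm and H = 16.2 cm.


Formula: V = pi * (D/2)^2 * H  (cylinder volume)
Radius = D/2 = 13.2/2 = 6.6 cm
V = pi * 6.6^2 * 16.2 = 2216.9340 cm^3

Final answer: 2216.9340 cm^3


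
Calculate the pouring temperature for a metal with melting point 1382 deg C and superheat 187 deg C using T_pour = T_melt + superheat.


Formula: T_pour = T_melt + Superheat
T_pour = 1382 + 187 = 1569 deg C

Final answer: 1569 deg C


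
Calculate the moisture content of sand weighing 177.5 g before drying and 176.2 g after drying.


Formula: MC = (W_wet - W_dry) / W_wet * 100
Water mass = 177.5 - 176.2 = 1.3 g
MC = 1.3 / 177.5 * 100 = 0.7324%

0.7324%


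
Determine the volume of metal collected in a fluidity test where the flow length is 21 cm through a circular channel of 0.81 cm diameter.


Formula: V = pi * (d/2)^2 * L  (cylinder volume)
Radius = 0.81/2 = 0.405 cm
V = pi * 0.405^2 * 21 = 10.8213 cm^3


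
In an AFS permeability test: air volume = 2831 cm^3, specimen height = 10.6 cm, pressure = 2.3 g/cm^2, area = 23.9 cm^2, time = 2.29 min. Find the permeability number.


Formula: Permeability Number P = (V * H) / (p * A * t)
Numerator: V * H = 2831 * 10.6 = 30008.6
Denominator: p * A * t = 2.3 * 23.9 * 2.29 = 125.8813
P = 30008.6 / 125.8813 = 238.3881


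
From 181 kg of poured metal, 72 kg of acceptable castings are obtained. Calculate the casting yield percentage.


Formula: Casting Yield = (W_good / W_total) * 100
Yield = (72 kg / 181 kg) * 100 = 39.7790%

Final answer: 39.7790%


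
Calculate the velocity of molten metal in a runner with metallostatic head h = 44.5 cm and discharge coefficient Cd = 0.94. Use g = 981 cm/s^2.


Formula: v = Cd * sqrt(2 * g * h)  (Torricelli with discharge coefficient)
2*g*h = 2 * 981 * 44.5 = 87309.0 cm^2/s^2
sqrt(87309.0) = 295.48096 cm/s
v = 0.94 * 295.48096 = 277.7521 cm/s

Answer: 277.7521 cm/s


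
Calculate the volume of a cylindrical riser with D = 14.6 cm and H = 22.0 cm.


Formula: V = pi * (D/2)^2 * H  (cylinder volume)
Radius = D/2 = 14.6/2 = 7.3 cm
V = pi * 7.3^2 * 22.0 = 3683.1404 cm^3


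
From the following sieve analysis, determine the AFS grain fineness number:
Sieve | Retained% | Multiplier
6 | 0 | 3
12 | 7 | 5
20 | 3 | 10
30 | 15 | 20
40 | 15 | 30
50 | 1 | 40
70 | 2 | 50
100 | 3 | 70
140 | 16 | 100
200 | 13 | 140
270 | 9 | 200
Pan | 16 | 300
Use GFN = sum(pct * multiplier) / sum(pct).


Formula: GFN = sum(pct * multiplier) / sum(pct)
sum(pct * multiplier) = 11185
sum(pct) = 100
GFN = 11185 / 100 = 111.85

111.85


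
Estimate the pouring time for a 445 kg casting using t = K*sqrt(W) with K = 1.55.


Formula: t = K * sqrt(W)
sqrt(W) = sqrt(445) = 21.09502
t = 1.55 * 21.09502 = 32.6973 s

32.6973 s


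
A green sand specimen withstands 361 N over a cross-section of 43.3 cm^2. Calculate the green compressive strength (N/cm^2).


Formula: Compressive Strength = Force / Area
Strength = 361 N / 43.3 cm^2 = 8.3372 N/cm^2

8.3372 N/cm^2


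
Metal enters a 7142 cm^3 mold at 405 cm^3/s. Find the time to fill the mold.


Formula: t_fill = V_mold / Q_flow
t = 7142 cm^3 / 405 cm^3/s = 17.6346 s

Final answer: 17.6346 s


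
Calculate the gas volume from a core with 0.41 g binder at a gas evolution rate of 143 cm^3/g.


Formula: V_gas = W_binder * gas_evolution_rate
V = 0.41 g * 143 cm^3/g = 58.6300 cm^3

Final answer: 58.6300 cm^3


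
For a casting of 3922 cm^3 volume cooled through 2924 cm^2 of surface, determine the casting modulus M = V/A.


Formula: Casting Modulus M = V / A
M = 3922 cm^3 / 2924 cm^2 = 1.3413 cm

1.3413 cm


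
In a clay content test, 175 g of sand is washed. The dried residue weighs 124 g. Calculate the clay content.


Formula: Clay% = (W_total - W_washed) / W_total * 100
Clay mass = 175 - 124 = 51 g
Clay% = 51 / 175 * 100 = 29.1429%

Answer: 29.1429%


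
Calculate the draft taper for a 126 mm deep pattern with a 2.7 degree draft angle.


Formula: taper = depth * tan(draft_angle)
tan(2.7 deg) = 0.0471588
taper = 126 mm * 0.0471588 = 5.9420 mm

Answer: 5.9420 mm


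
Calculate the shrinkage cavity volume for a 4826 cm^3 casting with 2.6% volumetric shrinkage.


Formula: V_shrink = V_casting * shrinkage_pct / 100
V_shrink = 4826 cm^3 * 2.6 / 100 = 125.4760 cm^3

Final answer: 125.4760 cm^3


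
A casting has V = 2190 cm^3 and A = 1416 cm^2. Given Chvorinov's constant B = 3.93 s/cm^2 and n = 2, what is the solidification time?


Formula: t_s = B * (V/A)^n  (Chvorinov's rule, n=2)
Modulus M = V/A = 2190/1416 = 1.546610 cm
M^2 = 1.546610^2 = 2.392002 cm^2
t_s = 3.93 * 2.392002 = 9.4006 s

Final answer: 9.4006 s


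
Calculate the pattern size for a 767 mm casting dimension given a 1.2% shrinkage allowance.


Formula: L_pattern = L_casting * (1 + shrinkage_rate/100)
Shrinkage factor = 1 + 1.2/100 = 1.012
L_pattern = 767 mm * 1.012 = 776.2040 mm


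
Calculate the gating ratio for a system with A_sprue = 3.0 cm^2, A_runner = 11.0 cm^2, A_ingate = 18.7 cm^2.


Sprue:Runner:Ingate = 1 : 11.0/3.0 : 18.7/3.0 = 1:3.67:6.23

Answer: 1:3.67:6.23


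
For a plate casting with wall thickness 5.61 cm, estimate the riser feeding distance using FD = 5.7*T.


Formula: FD = 5.7 * T  (riser feeding-distance rule)
FD = 5.7 * 5.61 cm = 31.9770 cm


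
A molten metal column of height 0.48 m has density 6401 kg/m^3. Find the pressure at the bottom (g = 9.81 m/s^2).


Formula: P = rho * g * h
rho * g = 6401 * 9.81 = 62793.81 N/m^3
P = 62793.81 * 0.48 = 30141.0288 Pa


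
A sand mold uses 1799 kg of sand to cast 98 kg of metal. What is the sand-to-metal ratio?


Formula: Sand-to-Metal Ratio = W_sand / W_metal
Ratio = 1799 kg / 98 kg = 18.3571

Answer: 18.3571


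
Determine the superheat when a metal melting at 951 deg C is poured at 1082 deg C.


Formula: Superheat = T_pour - T_melt
Superheat = 1082 - 951 = 131 deg C


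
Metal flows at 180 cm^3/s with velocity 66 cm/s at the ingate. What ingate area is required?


Formula: A_ingate = Q / v  (continuity equation)
A = 180 cm^3/s / 66 cm/s = 2.7273 cm^2

Final answer: 2.7273 cm^2


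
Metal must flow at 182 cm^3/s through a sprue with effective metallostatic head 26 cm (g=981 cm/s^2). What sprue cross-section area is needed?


Formula: v = sqrt(2*g*h), A = Q/v
Velocity: v = sqrt(2 * 981 * 26) = sqrt(51012) = 225.8584 cm/s
Sprue area: A = Q / v = 182 / 225.8584 = 0.8058 cm^2

Final answer: 0.8058 cm^2


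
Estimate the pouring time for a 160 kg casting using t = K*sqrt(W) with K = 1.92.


Formula: t = K * sqrt(W)
sqrt(W) = sqrt(160) = 12.64911
t = 1.92 * 12.64911 = 24.2863 s

24.2863 s


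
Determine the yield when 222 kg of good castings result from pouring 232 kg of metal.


Formula: Casting Yield = (W_good / W_total) * 100
Yield = (222 kg / 232 kg) * 100 = 95.6897%

Final answer: 95.6897%


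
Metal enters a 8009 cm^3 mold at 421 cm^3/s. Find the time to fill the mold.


Formula: t_fill = V_mold / Q_flow
t = 8009 cm^3 / 421 cm^3/s = 19.0238 s

19.0238 s


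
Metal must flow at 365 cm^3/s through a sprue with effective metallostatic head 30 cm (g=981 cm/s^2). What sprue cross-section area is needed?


Formula: v = sqrt(2*g*h), A = Q/v
Velocity: v = sqrt(2 * 981 * 30) = sqrt(58860) = 242.6108 cm/s
Sprue area: A = Q / v = 365 / 242.6108 = 1.5045 cm^2

1.5045 cm^2


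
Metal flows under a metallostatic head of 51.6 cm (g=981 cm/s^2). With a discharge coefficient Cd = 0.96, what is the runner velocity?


Formula: v = Cd * sqrt(2 * g * h)  (Torricelli with discharge coefficient)
2*g*h = 2 * 981 * 51.6 = 101239.2 cm^2/s^2
sqrt(101239.2) = 318.18108 cm/s
v = 0.96 * 318.18108 = 305.4538 cm/s


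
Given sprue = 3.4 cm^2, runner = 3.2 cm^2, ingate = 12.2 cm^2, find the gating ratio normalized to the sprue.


Sprue:Runner:Ingate = 1 : 3.2/3.4 : 12.2/3.4 = 1:0.94:3.59


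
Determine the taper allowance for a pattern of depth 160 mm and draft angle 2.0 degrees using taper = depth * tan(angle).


Formula: taper = depth * tan(draft_angle)
tan(2.0 deg) = 0.0349208
taper = 160 mm * 0.0349208 = 5.5873 mm

Final answer: 5.5873 mm


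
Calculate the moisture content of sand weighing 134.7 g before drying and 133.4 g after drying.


Formula: MC = (W_wet - W_dry) / W_wet * 100
Water mass = 134.7 - 133.4 = 1.3 g
MC = 1.3 / 134.7 * 100 = 0.9651%

Answer: 0.9651%


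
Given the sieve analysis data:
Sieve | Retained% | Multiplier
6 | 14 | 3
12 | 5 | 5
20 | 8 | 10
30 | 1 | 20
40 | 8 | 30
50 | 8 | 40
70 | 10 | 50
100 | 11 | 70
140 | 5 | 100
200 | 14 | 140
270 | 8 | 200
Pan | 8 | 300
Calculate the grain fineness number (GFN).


Formula: GFN = sum(pct * multiplier) / sum(pct)
sum(pct * multiplier) = 8457
sum(pct) = 100
GFN = 8457 / 100 = 84.57

Final answer: 84.57


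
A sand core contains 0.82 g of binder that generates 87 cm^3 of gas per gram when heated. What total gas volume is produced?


Formula: V_gas = W_binder * gas_evolution_rate
V = 0.82 g * 87 cm^3/g = 71.3400 cm^3


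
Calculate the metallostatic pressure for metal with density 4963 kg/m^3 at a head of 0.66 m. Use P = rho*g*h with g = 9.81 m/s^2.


Formula: P = rho * g * h
rho * g = 4963 * 9.81 = 48687.03 N/m^3
P = 48687.03 * 0.66 = 32133.4398 Pa

Answer: 32133.4398 Pa


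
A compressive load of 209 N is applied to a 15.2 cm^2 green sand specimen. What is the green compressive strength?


Formula: Compressive Strength = Force / Area
Strength = 209 N / 15.2 cm^2 = 13.7500 N/cm^2

13.7500 N/cm^2


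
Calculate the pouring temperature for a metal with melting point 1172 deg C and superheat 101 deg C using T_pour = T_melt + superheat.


Formula: T_pour = T_melt + Superheat
T_pour = 1172 + 101 = 1273 deg C

1273 deg C


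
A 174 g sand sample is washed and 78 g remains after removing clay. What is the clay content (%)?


Formula: Clay% = (W_total - W_washed) / W_total * 100
Clay mass = 174 - 78 = 96 g
Clay% = 96 / 174 * 100 = 55.1724%


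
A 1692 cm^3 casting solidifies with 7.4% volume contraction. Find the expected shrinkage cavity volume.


Formula: V_shrink = V_casting * shrinkage_pct / 100
V_shrink = 1692 cm^3 * 7.4 / 100 = 125.2080 cm^3

Final answer: 125.2080 cm^3


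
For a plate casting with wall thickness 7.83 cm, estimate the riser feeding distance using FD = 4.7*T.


Formula: FD = 4.7 * T  (riser feeding-distance rule)
FD = 4.7 * 7.83 cm = 36.8010 cm


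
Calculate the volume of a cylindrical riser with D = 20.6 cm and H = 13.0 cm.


Formula: V = pi * (D/2)^2 * H  (cylinder volume)
Radius = D/2 = 20.6/2 = 10.3 cm
V = pi * 10.3^2 * 13.0 = 4332.7903 cm^3


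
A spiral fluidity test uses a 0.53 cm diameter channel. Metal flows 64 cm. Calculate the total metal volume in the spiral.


Formula: V = pi * (d/2)^2 * L  (cylinder volume)
Radius = 0.53/2 = 0.265 cm
V = pi * 0.265^2 * 64 = 14.1196 cm^3

Final answer: 14.1196 cm^3


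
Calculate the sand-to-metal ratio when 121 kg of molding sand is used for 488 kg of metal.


Formula: Sand-to-Metal Ratio = W_sand / W_metal
Ratio = 121 kg / 488 kg = 0.2480

Answer: 0.2480


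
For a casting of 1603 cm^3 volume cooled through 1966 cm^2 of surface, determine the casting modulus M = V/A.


Formula: Casting Modulus M = V / A
M = 1603 cm^3 / 1966 cm^2 = 0.8154 cm

Answer: 0.8154 cm


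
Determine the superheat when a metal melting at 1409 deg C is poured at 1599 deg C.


Formula: Superheat = T_pour - T_melt
Superheat = 1599 - 1409 = 190 deg C


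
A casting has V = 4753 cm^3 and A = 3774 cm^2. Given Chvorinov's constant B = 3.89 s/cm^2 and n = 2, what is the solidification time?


Formula: t_s = B * (V/A)^n  (Chvorinov's rule, n=2)
Modulus M = V/A = 4753/3774 = 1.259406 cm
M^2 = 1.259406^2 = 1.586103 cm^2
t_s = 3.89 * 1.586103 = 6.1699 s


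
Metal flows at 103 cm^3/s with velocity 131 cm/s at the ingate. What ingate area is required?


Formula: A_ingate = Q / v  (continuity equation)
A = 103 cm^3/s / 131 cm/s = 0.7863 cm^2

Final answer: 0.7863 cm^2


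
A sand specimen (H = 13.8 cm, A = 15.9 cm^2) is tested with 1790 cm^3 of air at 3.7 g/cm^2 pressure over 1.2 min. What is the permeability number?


Formula: Permeability Number P = (V * H) / (p * A * t)
Numerator: V * H = 1790 * 13.8 = 24702.0
Denominator: p * A * t = 3.7 * 15.9 * 1.2 = 70.596
P = 24702.0 / 70.596 = 349.9065

349.9065


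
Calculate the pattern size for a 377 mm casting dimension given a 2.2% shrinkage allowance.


Formula: L_pattern = L_casting * (1 + shrinkage_rate/100)
Shrinkage factor = 1 + 2.2/100 = 1.022
L_pattern = 377 mm * 1.022 = 385.2940 mm


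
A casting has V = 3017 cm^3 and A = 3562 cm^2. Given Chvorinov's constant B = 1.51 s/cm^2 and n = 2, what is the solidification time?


Formula: t_s = B * (V/A)^n  (Chvorinov's rule, n=2)
Modulus M = V/A = 3017/3562 = 0.846996 cm
M^2 = 0.846996^2 = 0.717402 cm^2
t_s = 1.51 * 0.717402 = 1.0833 s

Answer: 1.0833 s


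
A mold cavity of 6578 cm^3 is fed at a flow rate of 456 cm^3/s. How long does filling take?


Formula: t_fill = V_mold / Q_flow
t = 6578 cm^3 / 456 cm^3/s = 14.4254 s


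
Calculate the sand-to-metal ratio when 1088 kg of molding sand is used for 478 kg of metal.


Formula: Sand-to-Metal Ratio = W_sand / W_metal
Ratio = 1088 kg / 478 kg = 2.2762


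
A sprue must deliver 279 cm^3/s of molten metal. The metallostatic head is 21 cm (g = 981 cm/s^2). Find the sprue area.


Formula: v = sqrt(2*g*h), A = Q/v
Velocity: v = sqrt(2 * 981 * 21) = sqrt(41202) = 202.9828 cm/s
Sprue area: A = Q / v = 279 / 202.9828 = 1.3745 cm^2

Answer: 1.3745 cm^2


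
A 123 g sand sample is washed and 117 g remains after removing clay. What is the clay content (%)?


Formula: Clay% = (W_total - W_washed) / W_total * 100
Clay mass = 123 - 117 = 6 g
Clay% = 6 / 123 * 100 = 4.8780%

4.8780%


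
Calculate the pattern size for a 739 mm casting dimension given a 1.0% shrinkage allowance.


Formula: L_pattern = L_casting * (1 + shrinkage_rate/100)
Shrinkage factor = 1 + 1.0/100 = 1.01
L_pattern = 739 mm * 1.01 = 746.3900 mm

746.3900 mm


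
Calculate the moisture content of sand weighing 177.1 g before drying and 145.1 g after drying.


Formula: MC = (W_wet - W_dry) / W_wet * 100
Water mass = 177.1 - 145.1 = 32.0 g
MC = 32.0 / 177.1 * 100 = 18.0689%

Final answer: 18.0689%


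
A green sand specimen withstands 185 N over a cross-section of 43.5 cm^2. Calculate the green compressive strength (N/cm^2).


Formula: Compressive Strength = Force / Area
Strength = 185 N / 43.5 cm^2 = 4.2529 N/cm^2

4.2529 N/cm^2


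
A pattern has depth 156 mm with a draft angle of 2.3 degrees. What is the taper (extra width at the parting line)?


Formula: taper = depth * tan(draft_angle)
tan(2.3 deg) = 0.0401641
taper = 156 mm * 0.0401641 = 6.2656 mm

6.2656 mm


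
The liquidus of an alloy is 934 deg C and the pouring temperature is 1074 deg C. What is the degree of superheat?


Formula: Superheat = T_pour - T_melt
Superheat = 1074 - 934 = 140 deg C


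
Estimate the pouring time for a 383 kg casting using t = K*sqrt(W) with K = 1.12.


Formula: t = K * sqrt(W)
sqrt(W) = sqrt(383) = 19.57039
t = 1.12 * 19.57039 = 21.9188 s


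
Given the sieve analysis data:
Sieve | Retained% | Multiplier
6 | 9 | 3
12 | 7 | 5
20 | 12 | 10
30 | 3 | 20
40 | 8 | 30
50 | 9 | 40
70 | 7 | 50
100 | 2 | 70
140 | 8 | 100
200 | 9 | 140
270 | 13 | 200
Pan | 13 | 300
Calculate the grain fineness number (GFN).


Formula: GFN = sum(pct * multiplier) / sum(pct)
sum(pct * multiplier) = 9892
sum(pct) = 100
GFN = 9892 / 100 = 98.92

Final answer: 98.92


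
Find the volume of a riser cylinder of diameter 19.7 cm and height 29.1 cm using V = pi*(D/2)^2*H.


Formula: V = pi * (D/2)^2 * H  (cylinder volume)
Radius = D/2 = 19.7/2 = 9.85 cm
V = pi * 9.85^2 * 29.1 = 8869.8305 cm^3

8869.8305 cm^3


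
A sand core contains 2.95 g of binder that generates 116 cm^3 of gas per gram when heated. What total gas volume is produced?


Formula: V_gas = W_binder * gas_evolution_rate
V = 2.95 g * 116 cm^3/g = 342.2000 cm^3

Answer: 342.2000 cm^3


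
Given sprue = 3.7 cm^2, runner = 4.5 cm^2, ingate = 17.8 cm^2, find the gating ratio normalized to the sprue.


Sprue:Runner:Ingate = 1 : 4.5/3.7 : 17.8/3.7 = 1:1.22:4.81


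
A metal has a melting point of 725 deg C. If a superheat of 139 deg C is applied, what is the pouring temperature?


Formula: T_pour = T_melt + Superheat
T_pour = 725 + 139 = 864 deg C

864 deg C


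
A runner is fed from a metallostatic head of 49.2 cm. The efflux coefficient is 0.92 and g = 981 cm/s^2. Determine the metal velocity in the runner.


Formula: v = Cd * sqrt(2 * g * h)  (Torricelli with discharge coefficient)
2*g*h = 2 * 981 * 49.2 = 96530.4 cm^2/s^2
sqrt(96530.4) = 310.69342 cm/s
v = 0.92 * 310.69342 = 285.8379 cm/s

Final answer: 285.8379 cm/s


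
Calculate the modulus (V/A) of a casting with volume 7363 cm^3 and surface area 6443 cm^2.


Formula: Casting Modulus M = V / A
M = 7363 cm^3 / 6443 cm^2 = 1.1428 cm

Final answer: 1.1428 cm


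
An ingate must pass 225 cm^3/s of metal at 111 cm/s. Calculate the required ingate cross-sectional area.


Formula: A_ingate = Q / v  (continuity equation)
A = 225 cm^3/s / 111 cm/s = 2.0270 cm^2


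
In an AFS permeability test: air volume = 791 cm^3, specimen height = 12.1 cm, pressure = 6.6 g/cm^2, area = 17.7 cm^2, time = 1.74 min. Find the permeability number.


Formula: Permeability Number P = (V * H) / (p * A * t)
Numerator: V * H = 791 * 12.1 = 9571.1
Denominator: p * A * t = 6.6 * 17.7 * 1.74 = 203.2668
P = 9571.1 / 203.2668 = 47.0864

Final answer: 47.0864


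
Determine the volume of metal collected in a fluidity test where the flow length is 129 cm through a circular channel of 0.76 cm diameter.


Formula: V = pi * (d/2)^2 * L  (cylinder volume)
Radius = 0.76/2 = 0.38 cm
V = pi * 0.38^2 * 129 = 58.5203 cm^3

Answer: 58.5203 cm^3


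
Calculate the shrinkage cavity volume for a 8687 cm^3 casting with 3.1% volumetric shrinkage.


Formula: V_shrink = V_casting * shrinkage_pct / 100
V_shrink = 8687 cm^3 * 3.1 / 100 = 269.2970 cm^3

269.2970 cm^3


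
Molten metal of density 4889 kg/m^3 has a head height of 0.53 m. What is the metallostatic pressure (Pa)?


Formula: P = rho * g * h
rho * g = 4889 * 9.81 = 47961.09 N/m^3
P = 47961.09 * 0.53 = 25419.3777 Pa


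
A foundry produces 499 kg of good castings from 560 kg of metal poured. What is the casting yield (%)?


Formula: Casting Yield = (W_good / W_total) * 100
Yield = (499 kg / 560 kg) * 100 = 89.1071%

89.1071%


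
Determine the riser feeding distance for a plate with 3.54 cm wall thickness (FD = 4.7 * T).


Formula: FD = 4.7 * T  (riser feeding-distance rule)
FD = 4.7 * 3.54 cm = 16.6380 cm

16.6380 cm


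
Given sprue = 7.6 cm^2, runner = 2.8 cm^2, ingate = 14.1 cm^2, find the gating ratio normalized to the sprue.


Sprue:Runner:Ingate = 1 : 2.8/7.6 : 14.1/7.6 = 1:0.37:1.86

Final answer: 1:0.37:1.86


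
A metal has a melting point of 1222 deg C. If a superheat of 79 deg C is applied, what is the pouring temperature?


Formula: T_pour = T_melt + Superheat
T_pour = 1222 + 79 = 1301 deg C


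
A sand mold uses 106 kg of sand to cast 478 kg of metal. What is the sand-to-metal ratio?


Formula: Sand-to-Metal Ratio = W_sand / W_metal
Ratio = 106 kg / 478 kg = 0.2218

Answer: 0.2218


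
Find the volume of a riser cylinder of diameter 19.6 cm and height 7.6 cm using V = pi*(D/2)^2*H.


Formula: V = pi * (D/2)^2 * H  (cylinder volume)
Radius = D/2 = 19.6/2 = 9.8 cm
V = pi * 9.8^2 * 7.6 = 2293.0610 cm^3

Final answer: 2293.0610 cm^3


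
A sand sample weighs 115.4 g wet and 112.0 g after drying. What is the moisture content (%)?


Formula: MC = (W_wet - W_dry) / W_wet * 100
Water mass = 115.4 - 112.0 = 3.4 g
MC = 3.4 / 115.4 * 100 = 2.9463%


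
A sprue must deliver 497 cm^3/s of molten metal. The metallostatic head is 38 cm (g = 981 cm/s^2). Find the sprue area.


Formula: v = sqrt(2*g*h), A = Q/v
Velocity: v = sqrt(2 * 981 * 38) = sqrt(74556) = 273.0494 cm/s
Sprue area: A = Q / v = 497 / 273.0494 = 1.8202 cm^2

Answer: 1.8202 cm^2


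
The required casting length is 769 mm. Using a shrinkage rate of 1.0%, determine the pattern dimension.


Formula: L_pattern = L_casting * (1 + shrinkage_rate/100)
Shrinkage factor = 1 + 1.0/100 = 1.01
L_pattern = 769 mm * 1.01 = 776.6900 mm

Answer: 776.6900 mm


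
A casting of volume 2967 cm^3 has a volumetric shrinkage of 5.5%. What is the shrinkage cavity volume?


Formula: V_shrink = V_casting * shrinkage_pct / 100
V_shrink = 2967 cm^3 * 5.5 / 100 = 163.1850 cm^3

Final answer: 163.1850 cm^3


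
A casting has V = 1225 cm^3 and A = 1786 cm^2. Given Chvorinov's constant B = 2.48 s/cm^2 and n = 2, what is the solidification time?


Formula: t_s = B * (V/A)^n  (Chvorinov's rule, n=2)
Modulus M = V/A = 1225/1786 = 0.685890 cm
M^2 = 0.685890^2 = 0.470445 cm^2
t_s = 2.48 * 0.470445 = 1.1667 s

Answer: 1.1667 s


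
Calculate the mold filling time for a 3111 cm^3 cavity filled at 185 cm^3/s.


Formula: t_fill = V_mold / Q_flow
t = 3111 cm^3 / 185 cm^3/s = 16.8162 s

Answer: 16.8162 s


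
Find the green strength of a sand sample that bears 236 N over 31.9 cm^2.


Formula: Compressive Strength = Force / Area
Strength = 236 N / 31.9 cm^2 = 7.3981 N/cm^2

7.3981 N/cm^2


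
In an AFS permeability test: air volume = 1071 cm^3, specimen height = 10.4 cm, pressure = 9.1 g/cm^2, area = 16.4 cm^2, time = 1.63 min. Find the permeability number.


Formula: Permeability Number P = (V * H) / (p * A * t)
Numerator: V * H = 1071 * 10.4 = 11138.4
Denominator: p * A * t = 9.1 * 16.4 * 1.63 = 243.2612
P = 11138.4 / 243.2612 = 45.7878

Answer: 45.7878


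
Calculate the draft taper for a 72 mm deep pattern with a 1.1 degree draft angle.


Formula: taper = depth * tan(draft_angle)
tan(1.1 deg) = 0.0192010
taper = 72 mm * 0.0192010 = 1.3825 mm

Final answer: 1.3825 mm


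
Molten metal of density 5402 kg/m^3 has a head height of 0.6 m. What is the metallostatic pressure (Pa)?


Formula: P = rho * g * h
rho * g = 5402 * 9.81 = 52993.62 N/m^3
P = 52993.62 * 0.6 = 31796.1720 Pa

Final answer: 31796.1720 Pa


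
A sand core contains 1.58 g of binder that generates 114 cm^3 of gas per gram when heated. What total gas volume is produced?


Formula: V_gas = W_binder * gas_evolution_rate
V = 1.58 g * 114 cm^3/g = 180.1200 cm^3

Final answer: 180.1200 cm^3


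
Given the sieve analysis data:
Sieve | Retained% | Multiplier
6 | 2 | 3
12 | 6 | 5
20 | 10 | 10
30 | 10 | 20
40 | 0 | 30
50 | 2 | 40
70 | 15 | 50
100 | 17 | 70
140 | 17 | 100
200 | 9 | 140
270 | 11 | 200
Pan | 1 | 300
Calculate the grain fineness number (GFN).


Formula: GFN = sum(pct * multiplier) / sum(pct)
sum(pct * multiplier) = 7816
sum(pct) = 100
GFN = 7816 / 100 = 78.16

78.16


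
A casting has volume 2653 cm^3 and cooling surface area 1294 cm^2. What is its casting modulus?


Formula: Casting Modulus M = V / A
M = 2653 cm^3 / 1294 cm^2 = 2.0502 cm

2.0502 cm


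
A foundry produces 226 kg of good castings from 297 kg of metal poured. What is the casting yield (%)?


Formula: Casting Yield = (W_good / W_total) * 100
Yield = (226 kg / 297 kg) * 100 = 76.0943%

Final answer: 76.0943%


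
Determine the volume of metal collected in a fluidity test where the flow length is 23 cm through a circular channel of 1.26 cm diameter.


Formula: V = pi * (d/2)^2 * L  (cylinder volume)
Radius = 1.26/2 = 0.63 cm
V = pi * 0.63^2 * 23 = 28.6787 cm^3


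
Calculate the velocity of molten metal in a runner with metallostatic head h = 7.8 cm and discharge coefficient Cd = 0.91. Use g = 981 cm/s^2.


Formula: v = Cd * sqrt(2 * g * h)  (Torricelli with discharge coefficient)
2*g*h = 2 * 981 * 7.8 = 15303.6 cm^2/s^2
sqrt(15303.6) = 123.70772 cm/s
v = 0.91 * 123.70772 = 112.5740 cm/s


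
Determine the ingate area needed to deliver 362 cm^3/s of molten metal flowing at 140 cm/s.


Formula: A_ingate = Q / v  (continuity equation)
A = 362 cm^3/s / 140 cm/s = 2.5857 cm^2

Final answer: 2.5857 cm^2


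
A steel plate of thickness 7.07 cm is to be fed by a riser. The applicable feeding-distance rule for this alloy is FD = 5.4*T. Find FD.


Formula: FD = 5.4 * T  (riser feeding-distance rule)
FD = 5.4 * 7.07 cm = 38.1780 cm

38.1780 cm


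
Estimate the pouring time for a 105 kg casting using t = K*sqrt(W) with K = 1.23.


Formula: t = K * sqrt(W)
sqrt(W) = sqrt(105) = 10.24695
t = 1.23 * 10.24695 = 12.6037 s

12.6037 s


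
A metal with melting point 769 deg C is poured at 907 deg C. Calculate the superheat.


Formula: Superheat = T_pour - T_melt
Superheat = 907 - 769 = 138 deg C


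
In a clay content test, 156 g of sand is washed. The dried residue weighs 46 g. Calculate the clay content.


Formula: Clay% = (W_total - W_washed) / W_total * 100
Clay mass = 156 - 46 = 110 g
Clay% = 110 / 156 * 100 = 70.5128%

70.5128%


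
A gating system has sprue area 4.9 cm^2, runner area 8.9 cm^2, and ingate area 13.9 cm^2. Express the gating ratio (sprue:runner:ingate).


Sprue:Runner:Ingate = 1 : 8.9/4.9 : 13.9/4.9 = 1:1.82:2.84

Answer: 1:1.82:2.84


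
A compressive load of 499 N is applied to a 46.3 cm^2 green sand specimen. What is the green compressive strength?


Formula: Compressive Strength = Force / Area
Strength = 499 N / 46.3 cm^2 = 10.7775 N/cm^2

10.7775 N/cm^2


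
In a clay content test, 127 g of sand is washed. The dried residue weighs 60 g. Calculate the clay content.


Formula: Clay% = (W_total - W_washed) / W_total * 100
Clay mass = 127 - 60 = 67 g
Clay% = 67 / 127 * 100 = 52.7559%

Final answer: 52.7559%


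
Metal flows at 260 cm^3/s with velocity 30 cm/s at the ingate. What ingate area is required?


Formula: A_ingate = Q / v  (continuity equation)
A = 260 cm^3/s / 30 cm/s = 8.6667 cm^2

8.6667 cm^2


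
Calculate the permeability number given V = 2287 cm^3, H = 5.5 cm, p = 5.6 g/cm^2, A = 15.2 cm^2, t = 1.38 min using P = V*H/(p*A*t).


Formula: Permeability Number P = (V * H) / (p * A * t)
Numerator: V * H = 2287 * 5.5 = 12578.5
Denominator: p * A * t = 5.6 * 15.2 * 1.38 = 117.4656
P = 12578.5 / 117.4656 = 107.0824

107.0824


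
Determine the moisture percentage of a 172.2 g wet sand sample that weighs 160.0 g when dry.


Formula: MC = (W_wet - W_dry) / W_wet * 100
Water mass = 172.2 - 160.0 = 12.2 g
MC = 12.2 / 172.2 * 100 = 7.0848%

Final answer: 7.0848%


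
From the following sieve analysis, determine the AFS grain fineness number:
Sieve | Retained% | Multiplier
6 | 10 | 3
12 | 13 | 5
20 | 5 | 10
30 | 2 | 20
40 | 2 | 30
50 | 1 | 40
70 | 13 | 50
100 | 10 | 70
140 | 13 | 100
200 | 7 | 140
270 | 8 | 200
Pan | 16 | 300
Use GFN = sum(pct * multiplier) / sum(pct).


Formula: GFN = sum(pct * multiplier) / sum(pct)
sum(pct * multiplier) = 10315
sum(pct) = 100
GFN = 10315 / 100 = 103.15

Final answer: 103.15


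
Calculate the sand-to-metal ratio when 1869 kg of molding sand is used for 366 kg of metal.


Formula: Sand-to-Metal Ratio = W_sand / W_metal
Ratio = 1869 kg / 366 kg = 5.1066


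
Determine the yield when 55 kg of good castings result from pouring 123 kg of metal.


Formula: Casting Yield = (W_good / W_total) * 100
Yield = (55 kg / 123 kg) * 100 = 44.7154%


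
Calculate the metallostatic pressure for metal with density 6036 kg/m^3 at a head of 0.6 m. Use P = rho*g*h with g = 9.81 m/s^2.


Formula: P = rho * g * h
rho * g = 6036 * 9.81 = 59213.16 N/m^3
P = 59213.16 * 0.6 = 35527.8960 Pa


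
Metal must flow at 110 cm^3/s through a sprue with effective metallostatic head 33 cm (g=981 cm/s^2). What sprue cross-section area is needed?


Formula: v = sqrt(2*g*h), A = Q/v
Velocity: v = sqrt(2 * 981 * 33) = sqrt(64746) = 254.4524 cm/s
Sprue area: A = Q / v = 110 / 254.4524 = 0.4323 cm^2


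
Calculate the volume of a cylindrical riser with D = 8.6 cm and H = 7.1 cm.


Formula: V = pi * (D/2)^2 * H  (cylinder volume)
Radius = D/2 = 8.6/2 = 4.3 cm
V = pi * 4.3^2 * 7.1 = 412.4251 cm^3

Answer: 412.4251 cm^3


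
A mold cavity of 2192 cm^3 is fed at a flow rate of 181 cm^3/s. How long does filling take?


Formula: t_fill = V_mold / Q_flow
t = 2192 cm^3 / 181 cm^3/s = 12.1105 s

Final answer: 12.1105 s


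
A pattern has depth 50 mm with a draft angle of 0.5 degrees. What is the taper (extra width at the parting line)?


Formula: taper = depth * tan(draft_angle)
tan(0.5 deg) = 0.0087269
taper = 50 mm * 0.0087269 = 0.4363 mm

Final answer: 0.4363 mm


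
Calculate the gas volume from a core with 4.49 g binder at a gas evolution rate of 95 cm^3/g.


Formula: V_gas = W_binder * gas_evolution_rate
V = 4.49 g * 95 cm^3/g = 426.5500 cm^3

Answer: 426.5500 cm^3


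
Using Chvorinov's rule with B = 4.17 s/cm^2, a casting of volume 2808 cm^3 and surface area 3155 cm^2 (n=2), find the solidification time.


Formula: t_s = B * (V/A)^n  (Chvorinov's rule, n=2)
Modulus M = V/A = 2808/3155 = 0.890016 cm
M^2 = 0.890016^2 = 0.792128 cm^2
t_s = 4.17 * 0.792128 = 3.3032 s

3.3032 s


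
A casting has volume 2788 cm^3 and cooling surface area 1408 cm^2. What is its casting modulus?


Formula: Casting Modulus M = V / A
M = 2788 cm^3 / 1408 cm^2 = 1.9801 cm

1.9801 cm


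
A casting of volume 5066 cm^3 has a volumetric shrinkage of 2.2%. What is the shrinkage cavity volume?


Formula: V_shrink = V_casting * shrinkage_pct / 100
V_shrink = 5066 cm^3 * 2.2 / 100 = 111.4520 cm^3

Answer: 111.4520 cm^3


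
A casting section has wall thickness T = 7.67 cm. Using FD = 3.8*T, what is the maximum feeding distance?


Formula: FD = 3.8 * T  (riser feeding-distance rule)
FD = 3.8 * 7.67 cm = 29.1460 cm

Final answer: 29.1460 cm


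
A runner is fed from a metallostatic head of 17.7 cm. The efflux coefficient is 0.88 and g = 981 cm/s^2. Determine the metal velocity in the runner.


Formula: v = Cd * sqrt(2 * g * h)  (Torricelli with discharge coefficient)
2*g*h = 2 * 981 * 17.7 = 34727.4 cm^2/s^2
sqrt(34727.4) = 186.35289 cm/s
v = 0.88 * 186.35289 = 163.9905 cm/s


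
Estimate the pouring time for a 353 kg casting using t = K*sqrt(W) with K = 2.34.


Formula: t = K * sqrt(W)
sqrt(W) = sqrt(353) = 18.78829
t = 2.34 * 18.78829 = 43.9646 s


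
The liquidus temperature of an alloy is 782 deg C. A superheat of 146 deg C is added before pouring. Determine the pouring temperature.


Formula: T_pour = T_melt + Superheat
T_pour = 782 + 146 = 928 deg C


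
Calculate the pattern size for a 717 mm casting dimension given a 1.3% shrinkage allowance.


Formula: L_pattern = L_casting * (1 + shrinkage_rate/100)
Shrinkage factor = 1 + 1.3/100 = 1.013
L_pattern = 717 mm * 1.013 = 726.3210 mm

726.3210 mm


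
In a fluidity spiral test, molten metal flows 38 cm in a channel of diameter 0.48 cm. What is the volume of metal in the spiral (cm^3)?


Formula: V = pi * (d/2)^2 * L  (cylinder volume)
Radius = 0.48/2 = 0.24 cm
V = pi * 0.24^2 * 38 = 6.8763 cm^3


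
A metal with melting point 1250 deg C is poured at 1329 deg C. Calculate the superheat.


Formula: Superheat = T_pour - T_melt
Superheat = 1329 - 1250 = 79 deg C

79 deg C


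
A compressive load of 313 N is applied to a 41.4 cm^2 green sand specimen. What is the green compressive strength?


Formula: Compressive Strength = Force / Area
Strength = 313 N / 41.4 cm^2 = 7.5604 N/cm^2


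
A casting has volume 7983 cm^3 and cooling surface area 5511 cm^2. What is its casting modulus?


Formula: Casting Modulus M = V / A
M = 7983 cm^3 / 5511 cm^2 = 1.4486 cm

Answer: 1.4486 cm


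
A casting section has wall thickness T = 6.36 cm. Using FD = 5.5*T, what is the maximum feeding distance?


Formula: FD = 5.5 * T  (riser feeding-distance rule)
FD = 5.5 * 6.36 cm = 34.9800 cm


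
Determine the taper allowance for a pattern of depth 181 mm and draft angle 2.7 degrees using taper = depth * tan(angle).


Formula: taper = depth * tan(draft_angle)
tan(2.7 deg) = 0.0471588
taper = 181 mm * 0.0471588 = 8.5357 mm

8.5357 mm


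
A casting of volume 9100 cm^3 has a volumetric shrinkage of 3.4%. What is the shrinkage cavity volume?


Formula: V_shrink = V_casting * shrinkage_pct / 100
V_shrink = 9100 cm^3 * 3.4 / 100 = 309.4000 cm^3

309.4000 cm^3


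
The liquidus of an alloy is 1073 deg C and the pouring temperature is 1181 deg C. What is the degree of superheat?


Formula: Superheat = T_pour - T_melt
Superheat = 1181 - 1073 = 108 deg C

Answer: 108 deg C


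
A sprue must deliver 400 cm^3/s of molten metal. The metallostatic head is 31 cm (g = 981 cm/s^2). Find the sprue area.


Formula: v = sqrt(2*g*h), A = Q/v
Velocity: v = sqrt(2 * 981 * 31) = sqrt(60822) = 246.6212 cm/s
Sprue area: A = Q / v = 400 / 246.6212 = 1.6219 cm^2

Final answer: 1.6219 cm^2


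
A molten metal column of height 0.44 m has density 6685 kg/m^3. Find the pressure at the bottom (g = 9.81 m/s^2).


Formula: P = rho * g * h
rho * g = 6685 * 9.81 = 65579.85 N/m^3
P = 65579.85 * 0.44 = 28855.1340 Pa

28855.1340 Pa


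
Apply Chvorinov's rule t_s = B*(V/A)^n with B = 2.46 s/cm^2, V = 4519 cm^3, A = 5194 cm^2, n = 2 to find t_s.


Formula: t_s = B * (V/A)^n  (Chvorinov's rule, n=2)
Modulus M = V/A = 4519/5194 = 0.870042 cm
M^2 = 0.870042^2 = 0.756973 cm^2
t_s = 2.46 * 0.756973 = 1.8622 s

Answer: 1.8622 s


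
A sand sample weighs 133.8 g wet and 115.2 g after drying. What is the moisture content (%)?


Formula: MC = (W_wet - W_dry) / W_wet * 100
Water mass = 133.8 - 115.2 = 18.6 g
MC = 18.6 / 133.8 * 100 = 13.9013%


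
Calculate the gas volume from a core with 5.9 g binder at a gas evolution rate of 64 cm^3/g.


Formula: V_gas = W_binder * gas_evolution_rate
V = 5.9 g * 64 cm^3/g = 377.6000 cm^3


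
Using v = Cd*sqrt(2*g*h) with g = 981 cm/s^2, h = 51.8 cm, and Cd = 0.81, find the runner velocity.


Formula: v = Cd * sqrt(2 * g * h)  (Torricelli with discharge coefficient)
2*g*h = 2 * 981 * 51.8 = 101631.6 cm^2/s^2
sqrt(101631.6) = 318.79711 cm/s
v = 0.81 * 318.79711 = 258.2257 cm/s
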